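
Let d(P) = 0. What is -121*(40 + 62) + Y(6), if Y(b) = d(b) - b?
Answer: -12348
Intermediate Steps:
Y(b) = -b (Y(b) = 0 - b = -b)
-121*(40 + 62) + Y(6) = -121*(40 + 62) - 1*6 = -121*102 - 6 = -12342 - 6 = -12348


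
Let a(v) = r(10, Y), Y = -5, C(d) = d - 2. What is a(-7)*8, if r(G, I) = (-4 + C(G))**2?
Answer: 128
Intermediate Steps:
C(d) = -2 + d
r(G, I) = (-6 + G)**2 (r(G, I) = (-4 + (-2 + G))**2 = (-6 + G)**2)
a(v) = 16 (a(v) = (-6 + 10)**2 = 4**2 = 16)
a(-7)*8 = 16*8 = 128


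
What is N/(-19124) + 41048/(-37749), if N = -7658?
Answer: -35422865/51565134 ≈ -0.68695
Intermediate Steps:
N/(-19124) + 41048/(-37749) = -7658/(-19124) + 41048/(-37749) = -7658*(-1/19124) + 41048*(-1/37749) = 547/1366 - 41048/37749 = -35422865/51565134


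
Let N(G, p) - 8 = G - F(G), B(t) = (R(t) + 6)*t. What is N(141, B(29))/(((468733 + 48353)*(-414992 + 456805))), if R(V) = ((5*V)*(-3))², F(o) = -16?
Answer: 55/7206972306 ≈ 7.6315e-9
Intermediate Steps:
R(V) = 225*V² (R(V) = (-15*V)² = 225*V²)
B(t) = t*(6 + 225*t²) (B(t) = (225*t² + 6)*t = (6 + 225*t²)*t = t*(6 + 225*t²))
N(G, p) = 24 + G (N(G, p) = 8 + (G - 1*(-16)) = 8 + (G + 16) = 8 + (16 + G) = 24 + G)
N(141, B(29))/(((468733 + 48353)*(-414992 + 456805))) = (24 + 141)/(((468733 + 48353)*(-414992 + 456805))) = 165/((517086*41813)) = 165/21620916918 = 165*(1/21620916918) = 55/7206972306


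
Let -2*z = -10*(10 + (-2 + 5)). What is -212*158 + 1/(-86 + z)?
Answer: -703417/21 ≈ -33496.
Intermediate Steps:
z = 65 (z = -(-5)*(10 + (-2 + 5)) = -(-5)*(10 + 3) = -(-5)*13 = -½*(-130) = 65)
-212*158 + 1/(-86 + z) = -212*158 + 1/(-86 + 65) = -33496 + 1/(-21) = -33496 - 1/21 = -703417/21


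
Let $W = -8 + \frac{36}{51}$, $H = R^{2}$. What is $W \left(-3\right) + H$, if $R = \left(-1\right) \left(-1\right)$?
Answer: $\frac{389}{17} \approx 22.882$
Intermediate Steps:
$R = 1$
$H = 1$ ($H = 1^{2} = 1$)
$W = - \frac{124}{17}$ ($W = -8 + 36 \cdot \frac{1}{51} = -8 + \frac{12}{17} = - \frac{124}{17} \approx -7.2941$)
$W \left(-3\right) + H = \left(- \frac{124}{17}\right) \left(-3\right) + 1 = \frac{372}{17} + 1 = \frac{389}{17}$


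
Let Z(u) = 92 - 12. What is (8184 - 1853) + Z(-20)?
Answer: 6411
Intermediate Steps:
Z(u) = 80
(8184 - 1853) + Z(-20) = (8184 - 1853) + 80 = 6331 + 80 = 6411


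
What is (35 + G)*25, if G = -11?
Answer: 600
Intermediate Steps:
(35 + G)*25 = (35 - 11)*25 = 24*25 = 600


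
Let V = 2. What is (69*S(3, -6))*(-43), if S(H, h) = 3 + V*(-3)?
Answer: 8901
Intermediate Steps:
S(H, h) = -3 (S(H, h) = 3 + 2*(-3) = 3 - 6 = -3)
(69*S(3, -6))*(-43) = (69*(-3))*(-43) = -207*(-43) = 8901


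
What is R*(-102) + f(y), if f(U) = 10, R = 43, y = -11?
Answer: -4376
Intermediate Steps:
R*(-102) + f(y) = 43*(-102) + 10 = -4386 + 10 = -4376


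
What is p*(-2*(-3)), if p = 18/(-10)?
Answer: -54/5 ≈ -10.800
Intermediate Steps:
p = -9/5 (p = 18*(-⅒) = -9/5 ≈ -1.8000)
p*(-2*(-3)) = -(-18)*(-3)/5 = -9/5*6 = -54/5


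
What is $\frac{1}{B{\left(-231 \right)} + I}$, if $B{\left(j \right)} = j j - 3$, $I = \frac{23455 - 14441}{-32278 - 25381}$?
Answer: $\frac{57659}{3076559908} \approx 1.8741 \cdot 10^{-5}$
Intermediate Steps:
$I = - \frac{9014}{57659}$ ($I = \frac{9014}{-32278 - 25381} = \frac{9014}{-57659} = 9014 \left(- \frac{1}{57659}\right) = - \frac{9014}{57659} \approx -0.15633$)
$B{\left(j \right)} = -3 + j^{2}$ ($B{\left(j \right)} = j^{2} - 3 = -3 + j^{2}$)
$\frac{1}{B{\left(-231 \right)} + I} = \frac{1}{\left(-3 + \left(-231\right)^{2}\right) - \frac{9014}{57659}} = \frac{1}{\left(-3 + 53361\right) - \frac{9014}{57659}} = \frac{1}{53358 - \frac{9014}{57659}} = \frac{1}{\frac{3076559908}{57659}} = \frac{57659}{3076559908}$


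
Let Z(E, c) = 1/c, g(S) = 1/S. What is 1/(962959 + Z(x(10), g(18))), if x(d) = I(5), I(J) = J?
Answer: 1/962977 ≈ 1.0384e-6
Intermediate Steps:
x(d) = 5
1/(962959 + Z(x(10), g(18))) = 1/(962959 + 1/(1/18)) = 1/(962959 + 18) = 1/962977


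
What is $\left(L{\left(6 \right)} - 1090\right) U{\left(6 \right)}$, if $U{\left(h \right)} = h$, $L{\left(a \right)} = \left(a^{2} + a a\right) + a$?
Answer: $-6072$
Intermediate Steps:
$L{\left(a \right)} = a + 2 a^{2}$ ($L{\left(a \right)} = \left(a^{2} + a^{2}\right) + a = 2 a^{2} + a = a + 2 a^{2}$)
$\left(L{\left(6 \right)} - 1090\right) U{\left(6 \right)} = \left(6 \left(1 + 2 \cdot 6\right) - 1090\right) 6 = \left(6 \left(1 + 12\right) - 1090\right) 6 = \left(6 \cdot 13 - 1090\right) 6 = \left(78 - 1090\right) 6 = \left(-1012\right) 6 = -6072$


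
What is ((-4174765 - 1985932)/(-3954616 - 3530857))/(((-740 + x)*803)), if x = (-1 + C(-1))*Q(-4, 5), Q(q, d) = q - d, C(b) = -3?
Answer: -6160697/4231627712576 ≈ -1.4559e-6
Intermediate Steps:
x = 36 (x = (-1 - 3)*(-4 - 1*5) = -4*(-4 - 5) = -4*(-9) = 36)
((-4174765 - 1985932)/(-3954616 - 3530857))/(((-740 + x)*803)) = ((-4174765 - 1985932)/(-3954616 - 3530857))/(((-740 + 36)*803)) = (-6160697/(-7485473))/((-704*803)) = -6160697*(-1/7485473)/(-565312) = (6160697/7485473)*(-1/565312) = -6160697/4231627712576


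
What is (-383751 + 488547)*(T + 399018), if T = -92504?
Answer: 32121441144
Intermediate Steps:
(-383751 + 488547)*(T + 399018) = (-383751 + 488547)*(-92504 + 399018) = 104796*306514 = 32121441144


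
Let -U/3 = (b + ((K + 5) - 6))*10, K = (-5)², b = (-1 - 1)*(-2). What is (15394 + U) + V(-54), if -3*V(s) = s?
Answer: 14572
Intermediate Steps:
V(s) = -s/3
b = 4 (b = -2*(-2) = 4)
K = 25
U = -840 (U = -3*(4 + ((25 + 5) - 6))*10 = -3*(4 + (30 - 6))*10 = -3*(4 + 24)*10 = -84*10 = -3*280 = -840)
(15394 + U) + V(-54) = (15394 - 840) - ⅓*(-54) = 14554 + 18 = 14572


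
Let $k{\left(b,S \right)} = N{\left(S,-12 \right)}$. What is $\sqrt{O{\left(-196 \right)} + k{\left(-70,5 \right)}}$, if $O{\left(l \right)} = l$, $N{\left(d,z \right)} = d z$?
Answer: $16 i \approx 16.0 i$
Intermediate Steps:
$k{\left(b,S \right)} = - 12 S$ ($k{\left(b,S \right)} = S \left(-12\right) = - 12 S$)
$\sqrt{O{\left(-196 \right)} + k{\left(-70,5 \right)}} = \sqrt{-196 - 60} = \sqrt{-256} = 16 i$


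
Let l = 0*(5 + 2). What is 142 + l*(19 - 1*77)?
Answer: 142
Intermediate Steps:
l = 0 (l = 0*7 = 0)
142 + l*(19 - 1*77) = 142 + 0*(19 - 1*77) = 142 + 0*(19 - 77) = 142 + 0*(-58) = 142 + 0 = 142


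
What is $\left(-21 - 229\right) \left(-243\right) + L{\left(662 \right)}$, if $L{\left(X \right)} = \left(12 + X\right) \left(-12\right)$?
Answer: $52662$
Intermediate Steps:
$L{\left(X \right)} = -144 - 12 X$
$\left(-21 - 229\right) \left(-243\right) + L{\left(662 \right)} = \left(-21 - 229\right) \left(-243\right) - 8088 = \left(-250\right) \left(-243\right) - 8088 = 60750 - 8088 = 52662$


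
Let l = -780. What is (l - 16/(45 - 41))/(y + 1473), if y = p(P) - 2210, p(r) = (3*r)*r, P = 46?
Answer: -784/5611 ≈ -0.13973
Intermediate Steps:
p(r) = 3*r²
y = 4138 (y = 3*46² - 2210 = 3*2116 - 2210 = 6348 - 2210 = 4138)
(l - 16/(45 - 41))/(y + 1473) = (-780 - 16/(45 - 41))/(4138 + 1473) = (-780 - 16/4)/5611 = (-780 - 16*¼)*(1/5611) = (-780 - 4)*(1/5611) = -784*1/5611 = -784/5611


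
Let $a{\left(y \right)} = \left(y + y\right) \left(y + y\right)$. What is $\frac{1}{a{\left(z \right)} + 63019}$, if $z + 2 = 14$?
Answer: $\frac{1}{63595} \approx 1.5725 \cdot 10^{-5}$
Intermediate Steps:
$z = 12$ ($z = -2 + 14 = 12$)
$a{\left(y \right)} = 4 y^{2}$ ($a{\left(y \right)} = 2 y 2 y = 4 y^{2}$)
$\frac{1}{a{\left(z \right)} + 63019} = \frac{1}{4 \cdot 12^{2} + 63019} = \frac{1}{4 \cdot 144 + 63019} = \frac{1}{576 + 63019} = \frac{1}{63595}$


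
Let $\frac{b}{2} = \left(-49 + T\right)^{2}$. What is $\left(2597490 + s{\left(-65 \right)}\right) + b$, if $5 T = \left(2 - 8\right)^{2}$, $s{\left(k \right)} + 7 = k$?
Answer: $\frac{65022812}{25} \approx 2.6009 \cdot 10^{6}$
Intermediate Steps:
$s{\left(k \right)} = -7 + k$
$T = \frac{36}{5}$ ($T = \frac{\left(2 - 8\right)^{2}}{5} = \frac{\left(-6\right)^{2}}{5} = \frac{1}{5} \cdot 36 = \frac{36}{5} \approx 7.2$)
$b = \frac{87362}{25}$ ($b = 2 \left(-49 + \frac{36}{5}\right)^{2} = 2 \left(- \frac{209}{5}\right)^{2} = 2 \cdot \frac{43681}{25} = \frac{87362}{25} \approx 3494.5$)
$\left(2597490 + s{\left(-65 \right)}\right) + b = \left(2597490 - 72\right) + \frac{87362}{25} = 2597418 + \frac{87362}{25} = \frac{65022812}{25}$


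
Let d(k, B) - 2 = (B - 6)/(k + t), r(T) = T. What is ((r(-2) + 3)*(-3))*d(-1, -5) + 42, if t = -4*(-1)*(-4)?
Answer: 579/17 ≈ 34.059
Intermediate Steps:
t = -16 (t = 4*(-4) = -16)
d(k, B) = 2 + (-6 + B)/(-16 + k) (d(k, B) = 2 + (B - 6)/(k - 16) = 2 + (-6 + B)/(-16 + k))
((r(-2) + 3)*(-3))*d(-1, -5) + 42 = ((-2 + 3)*(-3))*((-38 - 5 + 2*(-1))/(-16 - 1)) + 42 = (1*(-3))*((-38 - 5 - 2)/(-17)) + 42 = -(-3)*(-45)/17 + 42 = -3*45/17 + 42 = -135/17 + 42 = 579/17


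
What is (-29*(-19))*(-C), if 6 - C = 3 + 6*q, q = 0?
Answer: -1653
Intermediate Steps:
C = 3 (C = 6 - (3 + 6*0) = 6 - (3 + 0) = 6 - 1*3 = 6 - 3 = 3)
(-29*(-19))*(-C) = (-29*(-19))*(-1*3) = 551*(-3) = -1653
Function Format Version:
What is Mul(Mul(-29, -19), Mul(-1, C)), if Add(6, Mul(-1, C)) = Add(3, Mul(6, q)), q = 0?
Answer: -1653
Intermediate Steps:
C = 3 (C = Add(6, Mul(-1, Add(3, Mul(6, 0)))) = Add(6, Mul(-1, Add(3, 0))) = Add(6, Mul(-1, 3)) = Add(6, -3) = 3)
Mul(Mul(-29, -19), Mul(-1, C)) = Mul(Mul(-29, -19), Mul(-1, 3)) = Mul(551, -3) = -1653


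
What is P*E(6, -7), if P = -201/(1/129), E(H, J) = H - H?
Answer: 0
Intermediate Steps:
E(H, J) = 0
P = -25929 (P = -201/1/129 = -201*129 = -25929)
P*E(6, -7) = -25929*0 = 0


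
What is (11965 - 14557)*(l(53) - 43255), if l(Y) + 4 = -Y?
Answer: 112264704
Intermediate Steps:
l(Y) = -4 - Y
(11965 - 14557)*(l(53) - 43255) = (11965 - 14557)*((-4 - 1*53) - 43255) = -2592*((-4 - 53) - 43255) = -2592*(-57 - 43255) = -2592*(-43312) = 112264704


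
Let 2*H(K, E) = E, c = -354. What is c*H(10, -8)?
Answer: 1416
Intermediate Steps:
H(K, E) = E/2
c*H(10, -8) = -177*(-8) = -354*(-4) = 1416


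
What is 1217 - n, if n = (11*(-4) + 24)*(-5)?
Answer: 1117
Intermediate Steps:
n = 100 (n = (-44 + 24)*(-5) = -20*(-5) = 100)
1217 - n = 1217 - 1*100 = 1217 - 100 = 1117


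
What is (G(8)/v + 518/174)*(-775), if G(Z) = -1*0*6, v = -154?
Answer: -200725/87 ≈ -2307.2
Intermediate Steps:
G(Z) = 0 (G(Z) = 0*6 = 0)
(G(8)/v + 518/174)*(-775) = (0/(-154) + 518/174)*(-775) = (0*(-1/154) + 518*(1/174))*(-775) = (0 + 259/87)*(-775) = (259/87)*(-775) = -200725/87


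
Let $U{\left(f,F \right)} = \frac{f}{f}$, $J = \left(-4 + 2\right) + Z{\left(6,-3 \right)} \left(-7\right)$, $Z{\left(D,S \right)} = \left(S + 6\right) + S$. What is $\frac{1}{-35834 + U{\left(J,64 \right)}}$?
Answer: $- \frac{1}{35833} \approx -2.7907 \cdot 10^{-5}$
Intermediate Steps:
$Z{\left(D,S \right)} = 6 + 2 S$ ($Z{\left(D,S \right)} = \left(6 + S\right) + S = 6 + 2 S$)
$J = -2$ ($J = \left(-4 + 2\right) + \left(6 + 2 \left(-3\right)\right) \left(-7\right) = -2 + \left(6 - 6\right) \left(-7\right) = -2 + 0 \left(-7\right) = -2 + 0 = -2$)
$U{\left(f,F \right)} = 1$
$\frac{1}{-35834 + U{\left(J,64 \right)}} = \frac{1}{-35834 + 1} = \frac{1}{-35833} = - \frac{1}{35833}$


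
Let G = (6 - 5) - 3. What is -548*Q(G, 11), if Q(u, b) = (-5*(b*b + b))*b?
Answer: 3978480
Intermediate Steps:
G = -2 (G = 1 - 3 = -2)
Q(u, b) = b*(-5*b - 5*b**2) (Q(u, b) = (-5*(b**2 + b))*b = (-5*(b + b**2))*b = (-5*b - 5*b**2)*b = b*(-5*b - 5*b**2))
-548*Q(G, 11) = -2740*11**2*(-1 - 1*11) = -2740*121*(-1 - 11) = -2740*121*(-12) = -548*(-7260) = 3978480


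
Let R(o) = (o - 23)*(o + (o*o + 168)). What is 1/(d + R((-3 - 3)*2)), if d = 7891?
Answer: -1/2609 ≈ -0.00038329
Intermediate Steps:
R(o) = (-23 + o)*(168 + o + o²) (R(o) = (-23 + o)*(o + (o² + 168)) = (-23 + o)*(o + (168 + o²)) = (-23 + o)*(168 + o + o²))
1/(d + R((-3 - 3)*2)) = 1/(7891 + (-3864 + ((-3 - 3)*2)³ - 22*4*(-3 - 3)² + 145*((-3 - 3)*2))) = 1/(7891 + (-3864 + (-6*2)³ - 22*(-6*2)² + 145*(-6*2))) = 1/(7891 + (-3864 + (-12)³ - 22*(-12)² + 145*(-12))) = 1/(7891 + (-3864 - 1728 - 22*144 - 1740)) = 1/(7891 + (-3864 - 1728 - 3168 - 1740)) = 1/(7891 - 10500) = 1/(-2609) = -1/2609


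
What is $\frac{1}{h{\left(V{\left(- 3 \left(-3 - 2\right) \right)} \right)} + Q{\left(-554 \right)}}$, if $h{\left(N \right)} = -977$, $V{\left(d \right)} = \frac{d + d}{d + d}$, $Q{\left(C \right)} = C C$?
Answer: $\frac{1}{305939} \approx 3.2686 \cdot 10^{-6}$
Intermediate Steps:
$Q{\left(C \right)} = C^{2}$
$V{\left(d \right)} = 1$ ($V{\left(d \right)} = \frac{2 d}{2 d} = 2 d \frac{1}{2 d} = 1$)
$\frac{1}{h{\left(V{\left(- 3 \left(-3 - 2\right) \right)} \right)} + Q{\left(-554 \right)}} = \frac{1}{-977 + \left(-554\right)^{2}} = \frac{1}{-977 + 306916} = \frac{1}{305939}$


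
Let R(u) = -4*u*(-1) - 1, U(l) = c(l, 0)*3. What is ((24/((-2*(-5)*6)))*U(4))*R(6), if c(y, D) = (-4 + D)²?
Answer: 2208/5 ≈ 441.60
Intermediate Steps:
U(l) = 48 (U(l) = (-4 + 0)²*3 = (-4)²*3 = 16*3 = 48)
R(u) = -1 + 4*u (R(u) = 4*u - 1 = -1 + 4*u)
((24/((-2*(-5)*6)))*U(4))*R(6) = ((24/((-2*(-5)*6)))*48)*(-1 + 4*6) = ((24/((10*6)))*48)*(-1 + 24) = ((24/60)*48)*23 = ((24*(1/60))*48)*23 = ((⅖)*48)*23 = (96/5)*23 = 2208/5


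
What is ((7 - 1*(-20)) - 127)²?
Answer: 10000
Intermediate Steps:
((7 - 1*(-20)) - 127)² = ((7 + 20) - 127)² = (27 - 127)² = (-100)² = 10000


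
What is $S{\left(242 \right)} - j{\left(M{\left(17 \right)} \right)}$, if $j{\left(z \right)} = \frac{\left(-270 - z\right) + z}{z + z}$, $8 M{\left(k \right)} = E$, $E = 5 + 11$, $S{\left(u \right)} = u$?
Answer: $\frac{619}{2} \approx 309.5$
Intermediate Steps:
$E = 16$
$M{\left(k \right)} = 2$ ($M{\left(k \right)} = \frac{1}{8} \cdot 16 = 2$)
$j{\left(z \right)} = - \frac{135}{z}$ ($j{\left(z \right)} = - \frac{270}{2 z} = - 270 \frac{1}{2 z} = - \frac{135}{z}$)
$S{\left(242 \right)} - j{\left(M{\left(17 \right)} \right)} = 242 - - \frac{135}{2} = 242 + \frac{135}{2} = \frac{619}{2}$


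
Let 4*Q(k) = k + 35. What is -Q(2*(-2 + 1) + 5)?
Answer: -19/2 ≈ -9.5000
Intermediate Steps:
Q(k) = 35/4 + k/4 (Q(k) = (k + 35)/4 = (35 + k)/4 = 35/4 + k/4)
-Q(2*(-2 + 1) + 5) = -(35/4 + (2*(-2 + 1) + 5)/4) = -(35/4 + (2*(-1) + 5)/4) = -(35/4 + (-2 + 5)/4) = -(35/4 + (1/4)*3) = -(35/4 + 3/4) = -1*19/2 = -19/2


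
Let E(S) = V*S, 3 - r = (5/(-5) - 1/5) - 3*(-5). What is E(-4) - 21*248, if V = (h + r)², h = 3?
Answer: -136284/25 ≈ -5451.4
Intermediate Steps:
r = -54/5 (r = 3 - ((5/(-5) - 1/5) - 3*(-5)) = 3 - ((5*(-⅕) - 1*⅕) + 15) = 3 - ((-1 - ⅕) + 15) = 3 - (-6/5 + 15) = 3 - 1*69/5 = 3 - 69/5 = -54/5 ≈ -10.800)
V = 1521/25 (V = (3 - 54/5)² = (-39/5)² = 1521/25 ≈ 60.840)
E(S) = 1521*S/25
E(-4) - 21*248 = (1521/25)*(-4) - 21*248 = -6084/25 - 5208 = -136284/25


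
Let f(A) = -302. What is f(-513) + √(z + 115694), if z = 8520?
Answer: -302 + √124214 ≈ 50.440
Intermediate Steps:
f(-513) + √(z + 115694) = -302 + √(8520 + 115694) = -302 + √124214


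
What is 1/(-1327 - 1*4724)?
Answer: -1/6051 ≈ -0.00016526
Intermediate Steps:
1/(-1327 - 1*4724) = 1/(-1327 - 4724) = 1/(-6051) = -1/6051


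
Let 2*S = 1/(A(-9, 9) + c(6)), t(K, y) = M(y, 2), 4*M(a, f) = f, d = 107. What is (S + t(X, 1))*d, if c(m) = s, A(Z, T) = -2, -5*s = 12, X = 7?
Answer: 1819/44 ≈ 41.341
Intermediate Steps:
s = -12/5 (s = -⅕*12 = -12/5 ≈ -2.4000)
M(a, f) = f/4
t(K, y) = ½ (t(K, y) = (¼)*2 = ½)
c(m) = -12/5
S = -5/44 (S = 1/(2*(-2 - 12/5)) = 1/(2*(-22/5)) = (½)*(-5/22) = -5/44 ≈ -0.11364)
(S + t(X, 1))*d = (-5/44 + ½)*107 = (17/44)*107 = 1819/44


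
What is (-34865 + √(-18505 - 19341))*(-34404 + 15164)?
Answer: 670802600 - 19240*I*√37846 ≈ 6.708e+8 - 3.743e+6*I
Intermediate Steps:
(-34865 + √(-18505 - 19341))*(-34404 + 15164) = (-34865 + √(-37846))*(-19240) = (-34865 + I*√37846)*(-19240) = 670802600 - 19240*I*√37846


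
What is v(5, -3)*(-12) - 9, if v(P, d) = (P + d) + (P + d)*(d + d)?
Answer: 111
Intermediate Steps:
v(P, d) = P + d + 2*d*(P + d) (v(P, d) = (P + d) + (P + d)*(2*d) = (P + d) + 2*d*(P + d) = P + d + 2*d*(P + d))
v(5, -3)*(-12) - 9 = (5 - 3 + 2*(-3)² + 2*5*(-3))*(-12) - 9 = (5 - 3 + 2*9 - 30)*(-12) - 9 = (5 - 3 + 18 - 30)*(-12) - 9 = -10*(-12) - 9 = 120 - 9 = 111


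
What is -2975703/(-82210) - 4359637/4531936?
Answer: 6563644896619/186285229280 ≈ 35.234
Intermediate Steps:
-2975703/(-82210) - 4359637/4531936 = -2975703*(-1/82210) - 4359637*1/4531936 = 2975703/82210 - 4359637/4531936 = 6563644896619/186285229280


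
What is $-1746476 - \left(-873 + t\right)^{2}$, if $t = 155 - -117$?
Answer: $-2107677$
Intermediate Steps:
$t = 272$ ($t = 155 + 117 = 272$)
$-1746476 - \left(-873 + t\right)^{2} = -1746476 - \left(-873 + 272\right)^{2} = -1746476 - \left(-601\right)^{2} = -1746476 - 361201 = -2107677$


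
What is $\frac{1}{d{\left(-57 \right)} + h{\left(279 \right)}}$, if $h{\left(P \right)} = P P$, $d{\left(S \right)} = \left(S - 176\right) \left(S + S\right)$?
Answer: $\frac{1}{104403} \approx 9.5783 \cdot 10^{-6}$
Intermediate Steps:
$d{\left(S \right)} = 2 S \left(-176 + S\right)$ ($d{\left(S \right)} = \left(-176 + S\right) 2 S = 2 S \left(-176 + S\right)$)
$h{\left(P \right)} = P^{2}$
$\frac{1}{d{\left(-57 \right)} + h{\left(279 \right)}} = \frac{1}{2 \left(-57\right) \left(-176 - 57\right) + 279^{2}} = \frac{1}{2 \left(-57\right) \left(-233\right) + 77841} = \frac{1}{26562 + 77841} = \frac{1}{104403}$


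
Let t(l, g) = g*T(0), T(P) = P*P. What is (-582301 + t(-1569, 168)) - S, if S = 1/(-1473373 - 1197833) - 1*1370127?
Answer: 2104445538157/2671206 ≈ 7.8783e+5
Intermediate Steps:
T(P) = P²
t(l, g) = 0 (t(l, g) = g*0² = g*0 = 0)
S = -3659891463163/2671206 (S = 1/(-2671206) - 1370127 = -1/2671206 - 1370127 = -3659891463163/2671206 ≈ -1.3701e+6)
(-582301 + t(-1569, 168)) - S = (-582301 + 0) - 1*(-3659891463163/2671206) = -582301 + 3659891463163/2671206 = 2104445538157/2671206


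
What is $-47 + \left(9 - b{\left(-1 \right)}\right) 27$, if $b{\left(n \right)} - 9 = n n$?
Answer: $-74$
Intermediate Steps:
$b{\left(n \right)} = 9 + n^{2}$ ($b{\left(n \right)} = 9 + n n = 9 + n^{2}$)
$-47 + \left(9 - b{\left(-1 \right)}\right) 27 = -47 + \left(9 - \left(9 + \left(-1\right)^{2}\right)\right) 27 = -47 + \left(9 - \left(9 + 1\right)\right) 27 = -47 + \left(9 - 10\right) 27 = -47 - 27 = -74$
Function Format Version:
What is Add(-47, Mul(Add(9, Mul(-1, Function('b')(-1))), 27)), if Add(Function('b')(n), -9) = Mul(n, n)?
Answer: -74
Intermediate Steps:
Function('b')(n) = Add(9, Pow(n, 2)) (Function('b')(n) = Add(9, Mul(n, n)) = Add(9, Pow(n, 2)))
Add(-47, Mul(Add(9, Mul(-1, Function('b')(-1))), 27)) = Add(-47, Mul(Add(9, Mul(-1, Add(9, Pow(-1, 2)))), 27)) = Add(-47, Mul(Add(9, Mul(-1, Add(9, 1))), 27)) = Add(-47, Mul(Add(9, Mul(-1, 10)), 27)) = Add(-47, Mul(Add(9, -10), 27)) = Add(-47, Mul(-1, 27)) = Add(-47, -27) = -74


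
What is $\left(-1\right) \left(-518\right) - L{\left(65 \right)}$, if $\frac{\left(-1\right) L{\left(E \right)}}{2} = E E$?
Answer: $8968$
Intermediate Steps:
$L{\left(E \right)} = - 2 E^{2}$ ($L{\left(E \right)} = - 2 E E = - 2 E^{2}$)
$\left(-1\right) \left(-518\right) - L{\left(65 \right)} = \left(-1\right) \left(-518\right) - - 2 \cdot 65^{2} = 518 - \left(-2\right) 4225 = 518 - -8450 = 518 + 8450 = 8968$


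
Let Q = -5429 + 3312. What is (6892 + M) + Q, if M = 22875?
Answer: 27650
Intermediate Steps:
Q = -2117
(6892 + M) + Q = (6892 + 22875) - 2117 = 29767 - 2117 = 27650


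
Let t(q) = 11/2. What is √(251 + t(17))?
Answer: 3*√114/2 ≈ 16.016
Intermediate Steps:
t(q) = 11/2 (t(q) = 11*(½) = 11/2)
√(251 + t(17)) = √(251 + 11/2) = √(513/2) = 3*√114/2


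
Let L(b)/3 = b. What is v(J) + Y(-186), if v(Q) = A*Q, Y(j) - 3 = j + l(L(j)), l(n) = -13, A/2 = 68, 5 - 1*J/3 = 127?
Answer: -49972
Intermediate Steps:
J = -366 (J = 15 - 3*127 = 15 - 381 = -366)
L(b) = 3*b
A = 136 (A = 2*68 = 136)
Y(j) = -10 + j (Y(j) = 3 + (j - 13) = 3 + (-13 + j) = -10 + j)
v(Q) = 136*Q
v(J) + Y(-186) = 136*(-366) + (-10 - 186) = -49776 - 196 = -49972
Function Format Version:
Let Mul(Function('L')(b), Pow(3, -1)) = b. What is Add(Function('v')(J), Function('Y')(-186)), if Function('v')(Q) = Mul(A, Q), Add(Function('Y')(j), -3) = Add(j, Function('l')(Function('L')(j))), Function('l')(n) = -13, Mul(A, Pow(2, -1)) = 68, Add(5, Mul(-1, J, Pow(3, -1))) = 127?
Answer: -49972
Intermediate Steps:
J = -366 (J = Add(15, Mul(-3, 127)) = Add(15, -381) = -366)
Function('L')(b) = Mul(3, b)
A = 136 (A = Mul(2, 68) = 136)
Function('Y')(j) = Add(-10, j) (Function('Y')(j) = Add(3, Add(j, -13)) = Add(3, Add(-13, j)) = Add(-10, j))
Function('v')(Q) = Mul(136, Q)
Add(Function('v')(J), Function('Y')(-186)) = Add(Mul(136, -366), Add(-10, -186)) = Add(-49776, -196) = -49972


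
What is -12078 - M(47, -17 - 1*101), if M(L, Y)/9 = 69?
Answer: -12699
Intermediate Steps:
M(L, Y) = 621 (M(L, Y) = 9*69 = 621)
-12078 - M(47, -17 - 1*101) = -12078 - 1*621 = -12078 - 621 = -12699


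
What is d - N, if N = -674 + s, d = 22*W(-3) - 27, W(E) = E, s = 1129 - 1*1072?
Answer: 524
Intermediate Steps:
s = 57 (s = 1129 - 1072 = 57)
d = -93 (d = 22*(-3) - 27 = -66 - 27 = -93)
N = -617 (N = -674 + 57 = -617)
d - N = -93 - 1*(-617) = -93 + 617 = 524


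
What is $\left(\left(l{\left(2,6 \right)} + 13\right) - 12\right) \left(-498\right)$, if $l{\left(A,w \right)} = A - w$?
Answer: $1494$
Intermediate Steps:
$\left(\left(l{\left(2,6 \right)} + 13\right) - 12\right) \left(-498\right) = \left(\left(\left(2 - 6\right) + 13\right) - 12\right) \left(-498\right) = \left(\left(-4 + 13\right) - 12\right) \left(-498\right) = \left(9 - 12\right) \left(-498\right) = \left(-3\right) \left(-498\right) = 1494$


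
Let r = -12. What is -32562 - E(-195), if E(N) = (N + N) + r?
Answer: -32160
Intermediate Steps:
E(N) = -12 + 2*N (E(N) = (N + N) - 12 = 2*N - 12 = -12 + 2*N)
-32562 - E(-195) = -32562 - (-12 + 2*(-195)) = -32562 - (-12 - 390) = -32562 - 1*(-402) = -32562 + 402 = -32160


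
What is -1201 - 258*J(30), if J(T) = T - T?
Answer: -1201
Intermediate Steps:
J(T) = 0
-1201 - 258*J(30) = -1201 - 258*0 = -1201 + 0 = -1201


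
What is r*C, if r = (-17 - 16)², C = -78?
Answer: -84942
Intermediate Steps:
r = 1089 (r = (-33)² = 1089)
r*C = 1089*(-78) = -84942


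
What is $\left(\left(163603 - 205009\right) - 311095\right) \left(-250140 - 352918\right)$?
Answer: $212578548058$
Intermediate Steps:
$\left(\left(163603 - 205009\right) - 311095\right) \left(-250140 - 352918\right) = \left(\left(163603 - 205009\right) - 311095\right) \left(-603058\right) = \left(-41406 - 311095\right) \left(-603058\right) = \left(-352501\right) \left(-603058\right) = 212578548058$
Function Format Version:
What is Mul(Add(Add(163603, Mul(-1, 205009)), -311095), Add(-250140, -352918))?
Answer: 212578548058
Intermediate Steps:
Mul(Add(Add(163603, Mul(-1, 205009)), -311095), Add(-250140, -352918)) = Mul(Add(Add(163603, -205009), -311095), -603058) = Mul(Add(-41406, -311095), -603058) = Mul(-352501, -603058) = 212578548058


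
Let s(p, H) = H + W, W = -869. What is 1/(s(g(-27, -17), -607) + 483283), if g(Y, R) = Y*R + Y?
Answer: 1/481807 ≈ 2.0755e-6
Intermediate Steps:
g(Y, R) = Y + R*Y (g(Y, R) = R*Y + Y = Y + R*Y)
s(p, H) = -869 + H (s(p, H) = H - 869 = -869 + H)
1/(s(g(-27, -17), -607) + 483283) = 1/((-869 - 607) + 483283) = 1/(-1476 + 483283) = 1/481807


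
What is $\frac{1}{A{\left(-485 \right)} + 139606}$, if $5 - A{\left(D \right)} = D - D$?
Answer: $\frac{1}{139611} \approx 7.1628 \cdot 10^{-6}$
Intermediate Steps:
$A{\left(D \right)} = 5$ ($A{\left(D \right)} = 5 - \left(D - D\right) = 5 - 0 = 5 + 0 = 5$)
$\frac{1}{A{\left(-485 \right)} + 139606} = \frac{1}{5 + 139606} = \frac{1}{139611}$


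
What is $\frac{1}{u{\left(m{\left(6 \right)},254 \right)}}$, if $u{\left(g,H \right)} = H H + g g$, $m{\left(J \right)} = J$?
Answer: $\frac{1}{64552} \approx 1.5491 \cdot 10^{-5}$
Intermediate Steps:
$u{\left(g,H \right)} = H^{2} + g^{2}$
$\frac{1}{u{\left(m{\left(6 \right)},254 \right)}} = \frac{1}{254^{2} + 6^{2}} = \frac{1}{64516 + 36} = \frac{1}{64552}$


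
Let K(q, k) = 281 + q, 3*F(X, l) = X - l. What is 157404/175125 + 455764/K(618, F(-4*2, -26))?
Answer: 919048008/1809625 ≈ 507.87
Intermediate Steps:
F(X, l) = -l/3 + X/3 (F(X, l) = (X - l)/3 = -l/3 + X/3)
157404/175125 + 455764/K(618, F(-4*2, -26)) = 157404/175125 + 455764/(281 + 618) = 157404*(1/175125) + 455764/899 = 52468/58375 + 455764*(1/899) = 52468/58375 + 15716/31 = 919048008/1809625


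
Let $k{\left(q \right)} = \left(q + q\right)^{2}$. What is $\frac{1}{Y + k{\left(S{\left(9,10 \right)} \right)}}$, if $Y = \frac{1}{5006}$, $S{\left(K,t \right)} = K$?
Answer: $\frac{5006}{1621945} \approx 0.0030864$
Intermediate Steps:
$Y = \frac{1}{5006} \approx 0.00019976$
$k{\left(q \right)} = 4 q^{2}$ ($k{\left(q \right)} = \left(2 q\right)^{2} = 4 q^{2}$)
$\frac{1}{Y + k{\left(S{\left(9,10 \right)} \right)}} = \frac{1}{\frac{1}{5006} + 4 \cdot 9^{2}} = \frac{1}{\frac{1}{5006} + 4 \cdot 81} = \frac{1}{\frac{1}{5006} + 324} = \frac{1}{\frac{1621945}{5006}} = \frac{5006}{1621945}$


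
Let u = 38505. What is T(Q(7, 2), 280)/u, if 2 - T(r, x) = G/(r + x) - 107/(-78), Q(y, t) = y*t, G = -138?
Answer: 839/29433222 ≈ 2.8505e-5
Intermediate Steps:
Q(y, t) = t*y
T(r, x) = 49/78 + 138/(r + x) (T(r, x) = 2 - (-138/(r + x) - 107/(-78)) = 2 - (-138/(r + x) - 107*(-1/78)) = 2 - (-138/(r + x) + 107/78) = 2 - (107/78 - 138/(r + x)) = 2 + (-107/78 + 138/(r + x)) = 49/78 + 138/(r + x))
T(Q(7, 2), 280)/u = ((10764 + 49*(2*7) + 49*280)/(78*(2*7 + 280)))/38505 = ((10764 + 49*14 + 13720)/(78*(14 + 280)))*(1/38505) = ((1/78)*(10764 + 686 + 13720)/294)*(1/38505) = ((1/78)*(1/294)*25170)*(1/38505) = (4195/3822)*(1/38505) = 839/29433222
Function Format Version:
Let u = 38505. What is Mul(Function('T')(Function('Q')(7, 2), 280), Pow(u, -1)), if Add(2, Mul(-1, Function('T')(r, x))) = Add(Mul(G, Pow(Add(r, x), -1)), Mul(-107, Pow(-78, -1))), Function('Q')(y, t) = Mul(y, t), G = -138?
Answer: Rational(839, 29433222) ≈ 2.8505e-5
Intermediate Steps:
Function('Q')(y, t) = Mul(t, y)
Function('T')(r, x) = Add(Rational(49, 78), Mul(138, Pow(Add(r, x), -1))) (Function('T')(r, x) = Add(2, Mul(-1, Add(Mul(-138, Pow(Add(r, x), -1)), Mul(-107, Pow(-78, -1))))) = Add(2, Mul(-1, Add(Mul(-138, Pow(Add(r, x), -1)), Mul(-107, Rational(-1, 78))))) = Add(2, Mul(-1, Add(Mul(-138, Pow(Add(r, x), -1)), Rational(107, 78)))) = Add(2, Mul(-1, Add(Rational(107, 78), Mul(-138, Pow(Add(r, x), -1))))) = Add(2, Add(Rational(-107, 78), Mul(138, Pow(Add(r, x), -1)))) = Add(Rational(49, 78), Mul(138, Pow(Add(r, x), -1))))
Mul(Function('T')(Function('Q')(7, 2), 280), Pow(u, -1)) = Mul(Mul(Rational(1, 78), Pow(Add(Mul(2, 7), 280), -1), Add(10764, Mul(49, Mul(2, 7)), Mul(49, 280))), Pow(38505, -1)) = Mul(Mul(Rational(1, 78), Pow(Add(14, 280), -1), Add(10764, Mul(49, 14), 13720)), Rational(1, 38505)) = Mul(Mul(Rational(1, 78), Pow(294, -1), Add(10764, 686, 13720)), Rational(1, 38505)) = Mul(Mul(Rational(1, 78), Rational(1, 294), 25170), Rational(1, 38505)) = Mul(Rational(4195, 3822), Rational(1, 38505)) = Rational(839, 29433222)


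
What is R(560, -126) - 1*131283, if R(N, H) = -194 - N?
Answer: -132037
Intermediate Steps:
R(560, -126) - 1*131283 = (-194 - 1*560) - 1*131283 = (-194 - 560) - 131283 = -754 - 131283 = -132037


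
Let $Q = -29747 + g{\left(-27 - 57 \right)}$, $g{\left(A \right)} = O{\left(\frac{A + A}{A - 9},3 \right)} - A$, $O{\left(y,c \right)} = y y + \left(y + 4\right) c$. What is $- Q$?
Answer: $\frac{28486267}{961} \approx 29642.0$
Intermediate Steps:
$O{\left(y,c \right)} = y^{2} + c \left(4 + y\right)$ ($O{\left(y,c \right)} = y^{2} + \left(4 + y\right) c = y^{2} + c \left(4 + y\right)$)
$g{\left(A \right)} = 12 - A + \frac{4 A^{2}}{\left(-9 + A\right)^{2}} + \frac{6 A}{-9 + A}$ ($g{\left(A \right)} = \left(\left(\frac{A + A}{A - 9}\right)^{2} + 4 \cdot 3 + 3 \frac{A + A}{A - 9}\right) - A = \left(\left(\frac{2 A}{-9 + A}\right)^{2} + 12 + 3 \frac{2 A}{-9 + A}\right) - A = \left(\frac{4 A^{2}}{\left(-9 + A\right)^{2}} + 12 + \frac{6 A}{-9 + A}\right) - A = \left(12 + \frac{4 A^{2}}{\left(-9 + A\right)^{2}} + \frac{6 A}{-9 + A}\right) - A = 12 - A + \frac{4 A^{2}}{\left(-9 + A\right)^{2}} + \frac{6 A}{-9 + A}$)
$Q = - \frac{28486267}{961}$ ($Q = -29747 + \frac{972 - \left(-27 - 57\right)^{3} - 351 \left(-27 - 57\right) + 40 \left(-27 - 57\right)^{2}}{81 + \left(-27 - 57\right)^{2} - 18 \left(-27 - 57\right)} = -29747 + \frac{972 - \left(-84\right)^{3} - -29484 + 40 \left(-84\right)^{2}}{81 + \left(-84\right)^{2} - -1512} = -29747 + \frac{972 - -592704 + 29484 + 40 \cdot 7056}{81 + 7056 + 1512} = -29747 + \frac{972 + 592704 + 29484 + 282240}{8649} = -29747 + \frac{1}{8649} \cdot 905400 = -29747 + \frac{100600}{961} = - \frac{28486267}{961} \approx -29642.0$)
$- Q = \left(-1\right) \left(- \frac{28486267}{961}\right) = \frac{28486267}{961}$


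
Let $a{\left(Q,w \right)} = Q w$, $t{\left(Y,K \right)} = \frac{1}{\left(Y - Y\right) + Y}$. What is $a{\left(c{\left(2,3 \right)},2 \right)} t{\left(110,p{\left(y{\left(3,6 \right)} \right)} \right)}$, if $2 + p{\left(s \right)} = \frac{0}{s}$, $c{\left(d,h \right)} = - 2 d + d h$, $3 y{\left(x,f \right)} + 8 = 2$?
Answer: $\frac{2}{55} \approx 0.036364$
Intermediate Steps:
$y{\left(x,f \right)} = -2$ ($y{\left(x,f \right)} = - \frac{8}{3} + \frac{1}{3} \cdot 2 = - \frac{8}{3} + \frac{2}{3} = -2$)
$p{\left(s \right)} = -2$ ($p{\left(s \right)} = -2 + \frac{0}{s} = -2 + 0 = -2$)
$t{\left(Y,K \right)} = \frac{1}{Y}$ ($t{\left(Y,K \right)} = \frac{1}{0 + Y} = \frac{1}{Y}$)
$a{\left(c{\left(2,3 \right)},2 \right)} t{\left(110,p{\left(y{\left(3,6 \right)} \right)} \right)} = \frac{2 \left(-2 + 3\right) 2}{110} = 2 \cdot 1 \cdot 2 \cdot \frac{1}{110} = 2 \cdot 2 \cdot \frac{1}{110} = 4 \cdot \frac{1}{110} = \frac{2}{55}$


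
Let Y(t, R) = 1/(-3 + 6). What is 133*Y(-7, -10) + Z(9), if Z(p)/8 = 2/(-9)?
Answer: 383/9 ≈ 42.556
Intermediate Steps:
Z(p) = -16/9 (Z(p) = 8*(2/(-9)) = 8*(2*(-1/9)) = 8*(-2/9) = -16/9)
Y(t, R) = 1/3
133*Y(-7, -10) + Z(9) = 133*(1/3) - 16/9 = 133/3 - 16/9 = 383/9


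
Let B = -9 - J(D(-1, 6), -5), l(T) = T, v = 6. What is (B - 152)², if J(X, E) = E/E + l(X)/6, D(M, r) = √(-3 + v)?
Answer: (972 + √3)²/36 ≈ 26338.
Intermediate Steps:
D(M, r) = √3 (D(M, r) = √(-3 + 6) = √3)
J(X, E) = 1 + X/6 (J(X, E) = E/E + X/6 = 1 + X*(⅙) = 1 + X/6)
B = -10 - √3/6 (B = -9 - (1 + √3/6) = -9 + (-1 - √3/6) = -10 - √3/6 ≈ -10.289)
(B - 152)² = ((-10 - √3/6) - 152)² = (-162 - √3/6)²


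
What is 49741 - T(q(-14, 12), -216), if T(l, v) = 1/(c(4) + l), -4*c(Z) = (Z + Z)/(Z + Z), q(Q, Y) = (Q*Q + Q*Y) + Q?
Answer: 2735751/55 ≈ 49741.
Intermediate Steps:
q(Q, Y) = Q + Q² + Q*Y (q(Q, Y) = (Q² + Q*Y) + Q = Q + Q² + Q*Y)
c(Z) = -¼ (c(Z) = -(Z + Z)/(4*(Z + Z)) = -2*Z/(4*(2*Z)) = -2*Z*1/(2*Z)/4 = -¼*1 = -¼)
T(l, v) = 1/(-¼ + l)
49741 - T(q(-14, 12), -216) = 49741 - 4/(-1 + 4*(-14*(1 - 14 + 12))) = 49741 - 4/(-1 + 4*(-14*(-1))) = 49741 - 4/(-1 + 4*14) = 49741 - 4/(-1 + 56) = 49741 - 4/55 = 2735751/55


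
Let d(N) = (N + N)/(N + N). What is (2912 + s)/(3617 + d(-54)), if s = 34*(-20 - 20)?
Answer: 776/1809 ≈ 0.42897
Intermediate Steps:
d(N) = 1 (d(N) = (2*N)/((2*N)) = (2*N)*(1/(2*N)) = 1)
s = -1360 (s = 34*(-40) = -1360)
(2912 + s)/(3617 + d(-54)) = (2912 - 1360)/(3617 + 1) = 1552/3618 = 1552*(1/3618) = 776/1809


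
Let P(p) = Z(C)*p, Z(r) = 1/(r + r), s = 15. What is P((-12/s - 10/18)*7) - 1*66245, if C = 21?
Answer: -17886211/270 ≈ -66245.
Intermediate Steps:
Z(r) = 1/(2*r)
P(p) = p/42 (P(p) = ((½)/21)*p = ((½)*(1/21))*p = p/42)
P((-12/s - 10/18)*7) - 1*66245 = ((-12/15 - 10/18)*7)/42 - 1*66245 = ((-12*1/15 - 10*1/18)*7)/42 - 66245 = ((-⅘ - 5/9)*7)/42 - 66245 = (-61/45*7)/42 - 66245 = (1/42)*(-427/45) - 66245 = -61/270 - 66245 = -17886211/270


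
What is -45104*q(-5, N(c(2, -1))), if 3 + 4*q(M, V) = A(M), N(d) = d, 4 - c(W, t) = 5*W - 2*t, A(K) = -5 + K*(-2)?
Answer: -22552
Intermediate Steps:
A(K) = -5 - 2*K
c(W, t) = 4 - 5*W + 2*t (c(W, t) = 4 - (5*W - 2*t) = 4 - (-2*t + 5*W) = 4 + (-5*W + 2*t) = 4 - 5*W + 2*t)
q(M, V) = -2 - M/2 (q(M, V) = -¾ + (-5 - 2*M)/4 = -¾ + (-5/4 - M/2) = -2 - M/2)
-45104*q(-5, N(c(2, -1))) = -45104*(-2 - ½*(-5)) = -45104*(-2 + 5/2) = -45104*½ = -22552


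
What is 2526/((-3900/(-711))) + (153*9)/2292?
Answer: 114493617/248300 ≈ 461.11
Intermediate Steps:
2526/((-3900/(-711))) + (153*9)/2292 = 2526/((-3900*(-1/711))) + 1377*(1/2292) = 2526/(1300/237) + 459/764 = 2526*(237/1300) + 459/764 = 299331/650 + 459/764 = 114493617/248300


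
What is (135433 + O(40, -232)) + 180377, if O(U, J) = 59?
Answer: 315869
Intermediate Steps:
(135433 + O(40, -232)) + 180377 = (135433 + 59) + 180377 = 135492 + 180377 = 315869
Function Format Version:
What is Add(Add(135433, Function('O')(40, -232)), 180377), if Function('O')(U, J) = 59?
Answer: 315869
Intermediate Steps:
Add(Add(135433, Function('O')(40, -232)), 180377) = Add(Add(135433, 59), 180377) = Add(135492, 180377) = 315869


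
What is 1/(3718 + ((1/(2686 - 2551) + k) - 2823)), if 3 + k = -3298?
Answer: -135/324809 ≈ -0.00041563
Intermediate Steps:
k = -3301 (k = -3 - 3298 = -3301)
1/(3718 + ((1/(2686 - 2551) + k) - 2823)) = 1/(3718 + ((1/(2686 - 2551) - 3301) - 2823)) = 1/(3718 + ((1/135 - 3301) - 2823)) = 1/(3718 + (-445634/135 - 2823)) = 1/(3718 - 826739/135) = 1/(-324809/135) = -135/324809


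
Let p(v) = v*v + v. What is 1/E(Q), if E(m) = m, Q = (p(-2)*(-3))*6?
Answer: -1/36 ≈ -0.027778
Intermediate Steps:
p(v) = v + v² (p(v) = v² + v = v + v²)
Q = -36 (Q = (-2*(1 - 2)*(-3))*6 = (-2*(-1)*(-3))*6 = (2*(-3))*6 = -6*6 = -36)
1/E(Q) = 1/(-36) = -1/36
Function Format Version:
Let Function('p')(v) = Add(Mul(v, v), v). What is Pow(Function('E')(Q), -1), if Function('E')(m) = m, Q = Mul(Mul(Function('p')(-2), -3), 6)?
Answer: Rational(-1, 36) ≈ -0.027778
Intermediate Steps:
Function('p')(v) = Add(v, Pow(v, 2)) (Function('p')(v) = Add(Pow(v, 2), v) = Add(v, Pow(v, 2)))
Q = -36 (Q = Mul(Mul(Mul(-2, Add(1, -2)), -3), 6) = Mul(Mul(Mul(-2, -1), -3), 6) = Mul(Mul(2, -3), 6) = Mul(-6, 6) = -36)
Pow(Function('E')(Q), -1) = Pow(-36, -1) = Rational(-1, 36)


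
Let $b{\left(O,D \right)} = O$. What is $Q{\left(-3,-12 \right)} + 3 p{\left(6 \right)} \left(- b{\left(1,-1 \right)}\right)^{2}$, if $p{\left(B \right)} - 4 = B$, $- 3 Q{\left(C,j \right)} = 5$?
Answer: $\frac{85}{3} \approx 28.333$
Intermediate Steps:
$Q{\left(C,j \right)} = - \frac{5}{3}$ ($Q{\left(C,j \right)} = \left(- \frac{1}{3}\right) 5 = - \frac{5}{3}$)
$p{\left(B \right)} = 4 + B$
$Q{\left(-3,-12 \right)} + 3 p{\left(6 \right)} \left(- b{\left(1,-1 \right)}\right)^{2} = - \frac{5}{3} + 3 \left(4 + 6\right) \left(\left(-1\right) 1\right)^{2} = - \frac{5}{3} + 3 \cdot 10 \left(-1\right)^{2} = - \frac{5}{3} + 30 \cdot 1 = - \frac{5}{3} + 30 = \frac{85}{3}$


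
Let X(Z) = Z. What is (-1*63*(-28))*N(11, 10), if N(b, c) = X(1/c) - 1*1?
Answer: -7938/5 ≈ -1587.6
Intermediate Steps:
N(b, c) = -1 + 1/c (N(b, c) = 1/c - 1*1 = 1/c - 1 = -1 + 1/c)
(-1*63*(-28))*N(11, 10) = (-1*63*(-28))*((1 - 1*10)/10) = (-63*(-28))*((1 - 10)/10) = 1764*((1/10)*(-9)) = 1764*(-9/10) = -7938/5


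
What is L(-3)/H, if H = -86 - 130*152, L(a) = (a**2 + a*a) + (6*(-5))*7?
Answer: 96/9923 ≈ 0.0096745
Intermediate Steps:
L(a) = -210 + 2*a**2 (L(a) = (a**2 + a**2) - 30*7 = 2*a**2 - 210 = -210 + 2*a**2)
H = -19846 (H = -86 - 19760 = -19846)
L(-3)/H = (-210 + 2*(-3)**2)/(-19846) = (-210 + 2*9)*(-1/19846) = (-210 + 18)*(-1/19846) = -192*(-1/19846) = 96/9923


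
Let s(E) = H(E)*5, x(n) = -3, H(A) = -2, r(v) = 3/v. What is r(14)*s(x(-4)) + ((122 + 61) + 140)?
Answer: 2246/7 ≈ 320.86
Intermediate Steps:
s(E) = -10 (s(E) = -2*5 = -10)
r(14)*s(x(-4)) + ((122 + 61) + 140) = (3/14)*(-10) + ((122 + 61) + 140) = (3*(1/14))*(-10) + (183 + 140) = (3/14)*(-10) + 323 = -15/7 + 323 = 2246/7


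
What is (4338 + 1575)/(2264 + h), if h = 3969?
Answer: 5913/6233 ≈ 0.94866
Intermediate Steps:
(4338 + 1575)/(2264 + h) = (4338 + 1575)/(2264 + 3969) = 5913/6233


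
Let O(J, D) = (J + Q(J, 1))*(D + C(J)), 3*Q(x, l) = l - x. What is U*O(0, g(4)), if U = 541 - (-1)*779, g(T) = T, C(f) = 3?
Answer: 3080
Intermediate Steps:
Q(x, l) = -x/3 + l/3 (Q(x, l) = (l - x)/3 = -x/3 + l/3)
O(J, D) = (3 + D)*(⅓ + 2*J/3) (O(J, D) = (J + (-J/3 + (⅓)*1))*(D + 3) = (J + (-J/3 + ⅓))*(3 + D) = (J + (⅓ - J/3))*(3 + D) = (⅓ + 2*J/3)*(3 + D) = (3 + D)*(⅓ + 2*J/3))
U = 1320 (U = 541 - 1*(-779) = 541 + 779 = 1320)
U*O(0, g(4)) = 1320*(1 + 2*0 + (⅓)*4 + (⅔)*4*0) = 1320*(1 + 0 + 4/3 + 0) = 1320*(7/3) = 3080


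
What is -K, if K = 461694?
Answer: -461694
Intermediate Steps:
-K = -1*461694 = -461694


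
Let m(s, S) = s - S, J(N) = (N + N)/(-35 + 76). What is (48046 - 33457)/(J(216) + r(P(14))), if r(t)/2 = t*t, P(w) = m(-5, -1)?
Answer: 598149/1744 ≈ 342.98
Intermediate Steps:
J(N) = 2*N/41 (J(N) = (2*N)/41 = (2*N)*(1/41) = 2*N/41)
P(w) = -4 (P(w) = -5 - 1*(-1) = -5 + 1 = -4)
r(t) = 2*t² (r(t) = 2*(t*t) = 2*t²)
(48046 - 33457)/(J(216) + r(P(14))) = (48046 - 33457)/((2/41)*216 + 2*(-4)²) = 14589/(432/41 + 2*16) = 14589/(432/41 + 32) = 14589/(1744/41) = 14589*(41/1744) = 598149/1744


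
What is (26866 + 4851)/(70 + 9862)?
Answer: 31717/9932 ≈ 3.1934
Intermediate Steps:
(26866 + 4851)/(70 + 9862) = 31717/9932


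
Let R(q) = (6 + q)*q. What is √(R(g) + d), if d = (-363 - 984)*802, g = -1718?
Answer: 7*√37978 ≈ 1364.2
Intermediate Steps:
d = -1080294 (d = -1347*802 = -1080294)
R(q) = q*(6 + q)
√(R(g) + d) = √(-1718*(6 - 1718) - 1080294) = √(-1718*(-1712) - 1080294) = √(2941216 - 1080294) = √1860922 = 7*√37978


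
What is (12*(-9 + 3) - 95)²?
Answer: 27889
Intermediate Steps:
(12*(-9 + 3) - 95)² = (12*(-6) - 95)² = (-72 - 95)² = (-167)² = 27889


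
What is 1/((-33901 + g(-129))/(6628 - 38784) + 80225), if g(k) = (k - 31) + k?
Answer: 16078/1289874645 ≈ 1.2465e-5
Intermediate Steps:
g(k) = -31 + 2*k (g(k) = (-31 + k) + k = -31 + 2*k)
1/((-33901 + g(-129))/(6628 - 38784) + 80225) = 1/((-33901 + (-31 + 2*(-129)))/(6628 - 38784) + 80225) = 1/((-33901 + (-31 - 258))/(-32156) + 80225) = 1/((-33901 - 289)*(-1/32156) + 80225) = 1/(-34190*(-1/32156) + 80225) = 1/(17095/16078 + 80225) = 1/(1289874645/16078) = 16078/1289874645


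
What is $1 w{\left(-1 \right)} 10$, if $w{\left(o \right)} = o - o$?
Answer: $0$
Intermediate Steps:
$w{\left(o \right)} = 0$
$1 w{\left(-1 \right)} 10 = 1 \cdot 0 \cdot 10 = 0 \cdot 10 = 0$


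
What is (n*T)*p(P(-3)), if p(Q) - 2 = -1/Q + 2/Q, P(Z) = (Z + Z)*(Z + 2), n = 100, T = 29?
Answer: 18850/3 ≈ 6283.3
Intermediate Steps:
P(Z) = 2*Z*(2 + Z) (P(Z) = (2*Z)*(2 + Z) = 2*Z*(2 + Z))
p(Q) = 2 + 1/Q (p(Q) = 2 + (-1/Q + 2/Q) = 2 + 1/Q)
(n*T)*p(P(-3)) = (100*29)*(2 + 1/(2*(-3)*(2 - 3))) = 2900*(2 + 1/(2*(-3)*(-1))) = 2900*(2 + 1/6) = 2900*(13/6) = 18850/3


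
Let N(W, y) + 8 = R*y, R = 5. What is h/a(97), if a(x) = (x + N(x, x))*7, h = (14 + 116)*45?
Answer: 2925/2009 ≈ 1.4559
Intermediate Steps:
N(W, y) = -8 + 5*y
h = 5850 (h = 130*45 = 5850)
a(x) = -56 + 42*x (a(x) = (x + (-8 + 5*x))*7 = (-8 + 6*x)*7 = -56 + 42*x)
h/a(97) = 5850/(-56 + 42*97) = 5850/(-56 + 4074) = 5850/4018 = 5850*(1/4018) = 2925/2009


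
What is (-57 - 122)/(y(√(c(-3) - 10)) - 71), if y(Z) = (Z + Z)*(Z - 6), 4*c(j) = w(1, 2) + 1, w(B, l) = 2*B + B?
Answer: 15931/9217 - 6444*I/9217 ≈ 1.7284 - 0.69914*I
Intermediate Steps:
w(B, l) = 3*B
c(j) = 1 (c(j) = (3*1 + 1)/4 = (3 + 1)/4 = (¼)*4 = 1)
y(Z) = 2*Z*(-6 + Z) (y(Z) = (2*Z)*(-6 + Z) = 2*Z*(-6 + Z))
(-57 - 122)/(y(√(c(-3) - 10)) - 71) = (-57 - 122)/(2*√(1 - 10)*(-6 + √(1 - 10)) - 71) = -179/(2*√(-9)*(-6 + √(-9)) - 71) = -179/(2*(3*I)*(-6 + 3*I) - 71) = -179/(6*I*(-6 + 3*I) - 71) = -179/(-71 + 6*I*(-6 + 3*I))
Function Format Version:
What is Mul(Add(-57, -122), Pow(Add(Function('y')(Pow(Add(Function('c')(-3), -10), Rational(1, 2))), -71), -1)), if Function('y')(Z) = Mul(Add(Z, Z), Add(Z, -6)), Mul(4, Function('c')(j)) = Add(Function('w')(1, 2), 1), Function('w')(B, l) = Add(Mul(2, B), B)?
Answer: Add(Rational(15931, 9217), Mul(Rational(-6444, 9217), I)) ≈ Add(1.7284, Mul(-0.69914, I))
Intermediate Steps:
Function('w')(B, l) = Mul(3, B)
Function('c')(j) = 1 (Function('c')(j) = Mul(Rational(1, 4), Add(Mul(3, 1), 1)) = Mul(Rational(1, 4), Add(3, 1)) = Mul(Rational(1, 4), 4) = 1)
Function('y')(Z) = Mul(2, Z, Add(-6, Z)) (Function('y')(Z) = Mul(Mul(2, Z), Add(-6, Z)) = Mul(2, Z, Add(-6, Z)))
Mul(Add(-57, -122), Pow(Add(Function('y')(Pow(Add(Function('c')(-3), -10), Rational(1, 2))), -71), -1)) = Mul(Add(-57, -122), Pow(Add(Mul(2, Pow(Add(1, -10), Rational(1, 2)), Add(-6, Pow(Add(1, -10), Rational(1, 2)))), -71), -1)) = Mul(-179, Pow(Add(Mul(2, Pow(-9, Rational(1, 2)), Add(-6, Pow(-9, Rational(1, 2)))), -71), -1)) = Mul(-179, Pow(Add(Mul(2, Mul(3, I), Add(-6, Mul(3, I))), -71), -1)) = Mul(-179, Pow(Add(Mul(6, I, Add(-6, Mul(3, I))), -71), -1)) = Mul(-179, Pow(Add(-71, Mul(6, I, Add(-6, Mul(3, I)))), -1))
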